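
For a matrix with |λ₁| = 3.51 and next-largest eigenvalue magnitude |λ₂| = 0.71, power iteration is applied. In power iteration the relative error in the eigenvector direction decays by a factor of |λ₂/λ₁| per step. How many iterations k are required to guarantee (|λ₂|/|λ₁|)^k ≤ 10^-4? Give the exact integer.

|λ₂/λ₁| = 0.71/3.51 = 0.20228
Need k ≥ ln(10^-4) / ln(0.20228) = -9.2103 / -1.5981 ≈ 5.763
Smallest integer k satisfying the bound: 6

6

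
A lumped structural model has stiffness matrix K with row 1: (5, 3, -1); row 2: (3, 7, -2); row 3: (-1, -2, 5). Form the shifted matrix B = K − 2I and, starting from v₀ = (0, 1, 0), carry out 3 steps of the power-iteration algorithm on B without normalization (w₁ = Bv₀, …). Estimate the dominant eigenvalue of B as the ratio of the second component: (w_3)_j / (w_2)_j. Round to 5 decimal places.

μ ≈ 8.05263

B = K − 2I has rows (3, 3, -1); (3, 5, -2); (-1, -2, 3)
w1 = Bv₀ = (3·0 + 3·1 + (-1)·0; 3·0 + 5·1 + (-2)·0; (-1)·0 + (-2)·1 + 3·0) = (3, 5, -2)
w2 = Bw1 = (3·3 + 3·5 + (-1)·(-2); 3·3 + 5·5 + (-2)·(-2); (-1)·3 + (-2)·5 + 3·(-2)) = (26, 38, -19)
w3 = Bw2 = (211, 306, -159)
Ratio: 306/38 = 8.05263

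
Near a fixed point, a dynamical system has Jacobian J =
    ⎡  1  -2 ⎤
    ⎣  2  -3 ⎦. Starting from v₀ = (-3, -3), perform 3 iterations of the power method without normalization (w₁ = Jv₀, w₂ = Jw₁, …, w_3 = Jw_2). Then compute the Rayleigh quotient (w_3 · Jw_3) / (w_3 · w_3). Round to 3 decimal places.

-1.000

w1 = Jv₀ = (1·(-3) + (-2)·(-3); 2·(-3) + (-3)·(-3)) = (3, 3)
w2 = Jw1 = (1·3 + (-2)·3; 2·3 + (-3)·3) = (-3, -3)
w3 = Jw2 = (3, 3)
Jw3 = (-3, -3)
w3·Jw3 = 3·(-3) + 3·(-3) = -18; w3·w3 = 3·3 + 3·3 = 18
λ ≈ -18/18 = -1.000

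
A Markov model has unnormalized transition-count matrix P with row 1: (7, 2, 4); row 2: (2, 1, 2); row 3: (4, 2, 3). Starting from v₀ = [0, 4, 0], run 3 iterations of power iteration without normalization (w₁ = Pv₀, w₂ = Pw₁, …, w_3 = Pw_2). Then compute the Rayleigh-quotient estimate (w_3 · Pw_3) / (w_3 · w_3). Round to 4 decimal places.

w1 = Pv₀ = (7·0 + 2·4 + 4·0; 2·0 + 1·4 + 2·0; 4·0 + 2·4 + 3·0) = (8, 4, 8)
w2 = Pw1 = (7·8 + 2·4 + 4·8; 2·8 + 1·4 + 2·8; 4·8 + 2·4 + 3·8) = (96, 36, 64)
w3 = Pw2 = (1000, 356, 648)
Pw3 = (10304, 3652, 6656)
w3·Pw3 = 1000·10304 + 356·3652 + 648·6656 = 15917200; w3·w3 = 1000·1000 + 356·356 + 648·648 = 1546640
λ ≈ 15917200/1546640 = 10.2915

λ ≈ 10.2915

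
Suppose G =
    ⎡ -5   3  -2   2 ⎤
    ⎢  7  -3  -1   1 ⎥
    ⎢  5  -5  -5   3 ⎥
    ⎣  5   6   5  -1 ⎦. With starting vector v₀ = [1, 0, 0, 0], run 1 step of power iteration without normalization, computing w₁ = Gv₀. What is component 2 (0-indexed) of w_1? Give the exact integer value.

5

w1 = Gv₀ = ((-5)·1 + 3·0 + (-2)·0 + 2·0; 7·1 + (-3)·0 + (-1)·0 + 1·0; 5·1 + (-5)·0 + (-5)·0 + 3·0; 5·1 + 6·0 + 5·0 + (-1)·0) = (-5, 7, 5, 5)
The requested component of w1 is 5.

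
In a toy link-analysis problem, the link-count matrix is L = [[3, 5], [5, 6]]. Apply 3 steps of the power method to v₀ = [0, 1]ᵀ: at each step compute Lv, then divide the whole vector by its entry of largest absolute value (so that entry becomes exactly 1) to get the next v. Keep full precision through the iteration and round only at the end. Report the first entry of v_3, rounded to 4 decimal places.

Lv0 = (5.00000, 6.00000); divide by 6.00000 → v1 = (0.83333, 1.00000)
Lv1 = (7.50000, 10.16667); divide by 10.16667 → v2 = (0.73770, 1.00000)
Lv2 = (7.21311, 9.68852); divide by 9.68852 → v3 = (0.74450, 1.00000)
Requested entry of v3: 440/591 = 0.7445

0.7445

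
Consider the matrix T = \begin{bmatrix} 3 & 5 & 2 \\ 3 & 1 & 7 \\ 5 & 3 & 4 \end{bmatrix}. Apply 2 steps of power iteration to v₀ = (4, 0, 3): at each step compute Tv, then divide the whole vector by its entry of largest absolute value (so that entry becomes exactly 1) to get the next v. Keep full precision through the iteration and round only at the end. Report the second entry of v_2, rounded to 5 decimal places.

0.98107

Tv0 = (18.000000, 33.000000, 32.000000); divide by 33.000000 → v1 = (0.545455, 1.000000, 0.969697)
Tv1 = (8.575758, 9.424242, 9.606061); divide by 9.606061 → v2 = (0.892744, 0.981073, 1.000000)
Requested entry of v2: 311/317 = 0.98107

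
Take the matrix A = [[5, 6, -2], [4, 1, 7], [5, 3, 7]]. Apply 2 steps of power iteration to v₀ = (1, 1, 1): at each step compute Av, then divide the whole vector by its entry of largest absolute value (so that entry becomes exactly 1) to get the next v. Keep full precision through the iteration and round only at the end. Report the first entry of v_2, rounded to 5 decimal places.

0.46774

Av0 = (9.000000, 12.000000, 15.000000); divide by 15.000000 → v1 = (0.600000, 0.800000, 1.000000)
Av1 = (5.800000, 10.200000, 12.400000); divide by 12.400000 → v2 = (0.467742, 0.822581, 1.000000)
Requested entry of v2: 87/186 = 0.46774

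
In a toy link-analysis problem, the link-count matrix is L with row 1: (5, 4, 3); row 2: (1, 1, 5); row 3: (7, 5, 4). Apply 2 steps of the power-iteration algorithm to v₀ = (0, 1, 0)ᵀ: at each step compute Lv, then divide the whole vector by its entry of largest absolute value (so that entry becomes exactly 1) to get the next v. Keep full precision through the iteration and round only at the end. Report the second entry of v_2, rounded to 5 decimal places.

0.56604

Lv0 = (4.000000, 1.000000, 5.000000); divide by 5.000000 → v1 = (0.800000, 0.200000, 1.000000)
Lv1 = (7.800000, 6.000000, 10.600000); divide by 10.600000 → v2 = (0.735849, 0.566038, 1.000000)
Requested entry of v2: 30/53 = 0.56604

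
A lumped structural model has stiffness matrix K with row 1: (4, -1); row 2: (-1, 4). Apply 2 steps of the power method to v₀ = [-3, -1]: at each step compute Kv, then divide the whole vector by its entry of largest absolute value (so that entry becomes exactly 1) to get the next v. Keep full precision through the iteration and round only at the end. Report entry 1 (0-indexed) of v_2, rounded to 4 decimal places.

-0.1628

Kv0 = (-11.00000, -1.00000); divide by -11.00000 → v1 = (1.00000, 0.09091)
Kv1 = (3.90909, -0.63636); divide by 3.90909 → v2 = (1.00000, -0.16279)
Requested entry of v2: 7/-43 = -0.1628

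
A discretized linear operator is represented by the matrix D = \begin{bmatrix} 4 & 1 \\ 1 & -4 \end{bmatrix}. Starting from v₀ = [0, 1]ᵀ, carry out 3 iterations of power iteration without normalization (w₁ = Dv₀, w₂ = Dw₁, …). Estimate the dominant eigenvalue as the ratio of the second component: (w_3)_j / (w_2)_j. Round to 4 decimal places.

-4.0000

w1 = Dv₀ = (4·0 + 1·1; 1·0 + (-4)·1) = (1, -4)
w2 = Dw1 = (4·1 + 1·(-4); 1·1 + (-4)·(-4)) = (0, 17)
w3 = Dw2 = (17, -68)
Ratio at component: -68 / 17 = -4.0000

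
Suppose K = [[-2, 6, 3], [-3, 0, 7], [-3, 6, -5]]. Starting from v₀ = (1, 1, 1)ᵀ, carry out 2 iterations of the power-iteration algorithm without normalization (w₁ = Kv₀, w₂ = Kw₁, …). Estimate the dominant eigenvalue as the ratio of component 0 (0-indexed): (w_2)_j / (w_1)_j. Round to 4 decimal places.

w1 = Kv₀ = (7, 4, -2)
w2 = Kw1 = (4, -35, 13)
Ratio at component: 4 / 7 = 0.5714

λ ≈ 0.5714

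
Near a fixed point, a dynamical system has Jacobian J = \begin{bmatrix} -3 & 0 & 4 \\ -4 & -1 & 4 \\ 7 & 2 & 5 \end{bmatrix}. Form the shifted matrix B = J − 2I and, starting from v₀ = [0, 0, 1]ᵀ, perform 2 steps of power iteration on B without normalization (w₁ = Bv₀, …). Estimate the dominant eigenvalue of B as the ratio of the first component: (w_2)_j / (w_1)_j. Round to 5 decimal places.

B = J − 2I has rows (-5, 0, 4); (-4, -3, 4); (7, 2, 3)
w1 = Bv₀ = ((-5)·0 + 0·0 + 4·1; (-4)·0 + (-3)·0 + 4·1; 7·0 + 2·0 + 3·1) = (4, 4, 3)
w2 = Bw1 = ((-5)·4 + 0·4 + 4·3; (-4)·4 + (-3)·4 + 4·3; 7·4 + 2·4 + 3·3) = (-8, -16, 45)
Ratio: -8/4 = -2.00000

-2.00000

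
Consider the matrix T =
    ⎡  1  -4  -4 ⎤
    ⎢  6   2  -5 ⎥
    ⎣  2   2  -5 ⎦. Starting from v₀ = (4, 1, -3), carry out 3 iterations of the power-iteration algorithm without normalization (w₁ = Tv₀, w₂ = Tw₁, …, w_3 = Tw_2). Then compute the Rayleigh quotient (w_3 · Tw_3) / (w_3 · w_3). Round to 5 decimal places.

λ ≈ 1.12909

w1 = Tv₀ = (1·4 + (-4)·1 + (-4)·(-3); 6·4 + 2·1 + (-5)·(-3); 2·4 + 2·1 + (-5)·(-3)) = (12, 41, 25)
w2 = Tw1 = (1·12 + (-4)·41 + (-4)·25; 6·12 + 2·41 + (-5)·25; 2·12 + 2·41 + (-5)·25) = (-252, 29, -19)
w3 = Tw2 = (-292, -1359, -351)
Tw3 = (6548, -2715, -1547)
w3·Tw3 = (-292)·6548 + (-1359)·(-2715) + (-351)·(-1547) = 2320666; w3·w3 = (-292)·(-292) + (-1359)·(-1359) + (-351)·(-351) = 2055346
λ ≈ 2320666/2055346 = 1.12909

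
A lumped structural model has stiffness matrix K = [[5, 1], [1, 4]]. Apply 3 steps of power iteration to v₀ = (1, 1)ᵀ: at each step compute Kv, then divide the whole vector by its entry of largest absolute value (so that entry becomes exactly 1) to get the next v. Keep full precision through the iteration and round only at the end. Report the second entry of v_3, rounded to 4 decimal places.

Kv0 = (6.00000, 5.00000); divide by 6.00000 → v1 = (1.00000, 0.83333)
Kv1 = (5.83333, 4.33333); divide by 5.83333 → v2 = (1.00000, 0.74286)
Kv2 = (5.74286, 3.97143); divide by 5.74286 → v3 = (1.00000, 0.69154)
Requested entry of v3: 139/201 = 0.6915

0.6915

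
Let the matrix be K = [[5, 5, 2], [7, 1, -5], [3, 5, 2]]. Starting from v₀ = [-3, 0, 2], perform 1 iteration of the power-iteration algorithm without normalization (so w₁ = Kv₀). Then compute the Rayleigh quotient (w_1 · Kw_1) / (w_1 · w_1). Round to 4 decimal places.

5.4047

w1 = Kv₀ = (5·(-3) + 5·0 + 2·2; 7·(-3) + 1·0 + (-5)·2; 3·(-3) + 5·0 + 2·2) = (-11, -31, -5)
Kw1 = (-220, -83, -198)
w1·Kw1 = (-11)·(-220) + (-31)·(-83) + (-5)·(-198) = 5983; w1·w1 = (-11)·(-11) + (-31)·(-31) + (-5)·(-5) = 1107
λ ≈ 5983/1107 = 5.4047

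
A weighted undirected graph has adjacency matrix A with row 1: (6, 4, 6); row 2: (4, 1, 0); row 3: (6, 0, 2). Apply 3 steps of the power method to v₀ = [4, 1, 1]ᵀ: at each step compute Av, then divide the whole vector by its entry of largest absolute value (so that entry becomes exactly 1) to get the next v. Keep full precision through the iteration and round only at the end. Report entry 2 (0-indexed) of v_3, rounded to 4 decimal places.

Av0 = (34.00000, 17.00000, 26.00000); divide by 34.00000 → v1 = (1.00000, 0.50000, 0.76471)
Av1 = (12.58824, 4.50000, 7.52941); divide by 12.58824 → v2 = (1.00000, 0.35748, 0.59813)
Av2 = (11.01869, 4.35748, 7.19626); divide by 11.01869 → v3 = (1.00000, 0.39546, 0.65310)
Requested entry of v3: 3080/4716 = 0.6531

0.6531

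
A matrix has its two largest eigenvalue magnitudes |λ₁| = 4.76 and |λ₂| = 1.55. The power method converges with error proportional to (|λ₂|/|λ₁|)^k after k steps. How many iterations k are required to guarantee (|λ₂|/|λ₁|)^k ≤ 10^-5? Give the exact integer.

11

|λ₂/λ₁| = 1.55/4.76 = 0.32563
Need k ≥ ln(10^-5) / ln(0.32563) = -11.5129 / -1.1220 ≈ 10.261
Smallest integer k satisfying the bound: 11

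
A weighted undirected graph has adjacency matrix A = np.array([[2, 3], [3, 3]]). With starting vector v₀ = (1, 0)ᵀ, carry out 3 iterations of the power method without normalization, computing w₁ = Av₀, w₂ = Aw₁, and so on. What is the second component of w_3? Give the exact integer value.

84

w1 = Av₀ = (2·1 + 3·0; 3·1 + 3·0) = (2, 3)
w2 = Aw1 = (2·2 + 3·3; 3·2 + 3·3) = (13, 15)
w3 = Aw2 = (71, 84)
The requested component of w3 is 84.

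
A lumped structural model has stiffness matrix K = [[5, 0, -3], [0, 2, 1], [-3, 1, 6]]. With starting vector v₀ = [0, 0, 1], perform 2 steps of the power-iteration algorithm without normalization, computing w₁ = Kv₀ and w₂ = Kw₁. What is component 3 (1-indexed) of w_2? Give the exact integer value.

w1 = Kv₀ = (5·0 + 0·0 + (-3)·1; 0·0 + 2·0 + 1·1; (-3)·0 + 1·0 + 6·1) = (-3, 1, 6)
w2 = Kw1 = (5·(-3) + 0·1 + (-3)·6; 0·(-3) + 2·1 + 1·6; (-3)·(-3) + 1·1 + 6·6) = (-33, 8, 46)
The requested component of w2 is 46.

46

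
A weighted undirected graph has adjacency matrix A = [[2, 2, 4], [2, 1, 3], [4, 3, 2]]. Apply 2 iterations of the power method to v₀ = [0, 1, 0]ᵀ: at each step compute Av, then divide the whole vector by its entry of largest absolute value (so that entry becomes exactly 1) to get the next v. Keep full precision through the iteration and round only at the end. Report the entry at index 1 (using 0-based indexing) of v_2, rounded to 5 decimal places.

0.77778

Av0 = (2.000000, 1.000000, 3.000000); divide by 3.000000 → v1 = (0.666667, 0.333333, 1.000000)
Av1 = (6.000000, 4.666667, 5.666667); divide by 6.000000 → v2 = (1.000000, 0.777778, 0.944444)
Requested entry of v2: 14/18 = 0.77778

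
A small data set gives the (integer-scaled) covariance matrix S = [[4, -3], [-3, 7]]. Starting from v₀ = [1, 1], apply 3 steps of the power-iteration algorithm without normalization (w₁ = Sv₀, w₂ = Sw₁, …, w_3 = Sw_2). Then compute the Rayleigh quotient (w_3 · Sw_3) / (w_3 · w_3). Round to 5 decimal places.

λ ≈ 8.82979

w1 = Sv₀ = (4·1 + (-3)·1; (-3)·1 + 7·1) = (1, 4)
w2 = Sw1 = (4·1 + (-3)·4; (-3)·1 + 7·4) = (-8, 25)
w3 = Sw2 = (-107, 199)
Sw3 = (-1025, 1714)
w3·Sw3 = (-107)·(-1025) + 199·1714 = 450761; w3·w3 = (-107)·(-107) + 199·199 = 51050
λ ≈ 450761/51050 = 8.82979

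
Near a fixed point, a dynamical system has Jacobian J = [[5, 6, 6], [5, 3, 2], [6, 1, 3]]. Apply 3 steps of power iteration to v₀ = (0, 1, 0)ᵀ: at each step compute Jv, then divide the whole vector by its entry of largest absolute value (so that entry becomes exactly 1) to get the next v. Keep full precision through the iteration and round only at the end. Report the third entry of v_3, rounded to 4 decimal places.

0.6393

Jv0 = (6.00000, 3.00000, 1.00000); divide by 6.00000 → v1 = (1.00000, 0.50000, 0.16667)
Jv1 = (9.00000, 6.83333, 7.00000); divide by 9.00000 → v2 = (1.00000, 0.75926, 0.77778)
Jv2 = (14.22222, 8.83333, 9.09259); divide by 14.22222 → v3 = (1.00000, 0.62109, 0.63932)
Requested entry of v3: 491/768 = 0.6393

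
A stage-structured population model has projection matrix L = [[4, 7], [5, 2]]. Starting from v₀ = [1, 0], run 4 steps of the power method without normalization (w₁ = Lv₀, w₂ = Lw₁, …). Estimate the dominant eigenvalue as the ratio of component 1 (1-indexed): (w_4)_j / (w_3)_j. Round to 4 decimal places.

λ ≈ 9.3261

w1 = Lv₀ = (4·1 + 7·0; 5·1 + 2·0) = (4, 5)
w2 = Lw1 = (4·4 + 7·5; 5·4 + 2·5) = (51, 30)
w3 = Lw2 = (414, 315)
w4 = Lw3 = (3861, 2700)
Ratio at component: 3861 / 414 = 9.3261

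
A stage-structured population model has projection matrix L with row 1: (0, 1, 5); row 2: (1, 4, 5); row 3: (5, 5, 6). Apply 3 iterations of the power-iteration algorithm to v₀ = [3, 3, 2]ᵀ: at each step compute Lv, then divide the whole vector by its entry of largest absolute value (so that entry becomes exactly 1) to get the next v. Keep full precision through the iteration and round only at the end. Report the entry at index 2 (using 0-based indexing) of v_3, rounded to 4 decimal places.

Lv0 = (13.00000, 25.00000, 42.00000); divide by 42.00000 → v1 = (0.30952, 0.59524, 1.00000)
Lv1 = (5.59524, 7.69048, 10.52381); divide by 10.52381 → v2 = (0.53167, 0.73077, 1.00000)
Lv2 = (5.73077, 8.45475, 12.31222); divide by 12.31222 → v3 = (0.46545, 0.68670, 1.00000)
Requested entry of v3: 5442/5442 = 1.0000

1.0000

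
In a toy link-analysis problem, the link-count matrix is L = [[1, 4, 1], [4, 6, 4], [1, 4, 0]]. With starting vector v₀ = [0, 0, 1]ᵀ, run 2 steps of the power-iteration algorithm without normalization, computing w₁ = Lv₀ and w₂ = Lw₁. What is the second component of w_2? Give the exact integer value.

w1 = Lv₀ = (1, 4, 0)
w2 = Lw1 = (17, 28, 17)
The requested component of w2 is 28.

28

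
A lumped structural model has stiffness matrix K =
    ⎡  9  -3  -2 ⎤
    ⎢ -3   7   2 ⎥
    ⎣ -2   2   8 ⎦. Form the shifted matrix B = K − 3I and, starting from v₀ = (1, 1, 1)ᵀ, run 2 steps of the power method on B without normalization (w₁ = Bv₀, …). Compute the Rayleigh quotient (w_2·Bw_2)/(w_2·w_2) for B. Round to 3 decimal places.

B = K − 3I has rows (6, -3, -2); (-3, 4, 2); (-2, 2, 5)
w1 = Bv₀ = (6·1 + (-3)·1 + (-2)·1; (-3)·1 + 4·1 + 2·1; (-2)·1 + 2·1 + 5·1) = (1, 3, 5)
w2 = Bw1 = (6·1 + (-3)·3 + (-2)·5; (-3)·1 + 4·3 + 2·5; (-2)·1 + 2·3 + 5·5) = (-13, 19, 29)
Bw2 = (-193, 173, 209)
w2·Bw2 = 11857; w2·w2 = 1371; μ ≈ 11857/1371 = 8.648

8.648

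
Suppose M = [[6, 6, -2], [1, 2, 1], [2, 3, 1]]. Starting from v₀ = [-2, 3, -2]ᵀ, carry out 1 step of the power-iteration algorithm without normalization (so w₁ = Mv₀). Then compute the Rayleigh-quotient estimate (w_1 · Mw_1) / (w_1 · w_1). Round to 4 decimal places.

w1 = Mv₀ = (10, 2, 3)
Mw1 = (66, 17, 29)
w1·Mw1 = 10·66 + 2·17 + 3·29 = 781; w1·w1 = 10·10 + 2·2 + 3·3 = 113
λ ≈ 781/113 = 6.9115

6.9115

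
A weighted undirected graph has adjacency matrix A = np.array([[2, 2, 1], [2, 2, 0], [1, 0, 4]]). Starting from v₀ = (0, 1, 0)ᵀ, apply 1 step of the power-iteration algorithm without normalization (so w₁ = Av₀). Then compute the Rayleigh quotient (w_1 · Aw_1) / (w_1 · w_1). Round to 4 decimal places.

w1 = Av₀ = (2·0 + 2·1 + 1·0; 2·0 + 2·1 + 0·0; 1·0 + 0·1 + 4·0) = (2, 2, 0)
Aw1 = (8, 8, 2)
w1·Aw1 = 2·8 + 2·8 + 0·2 = 32; w1·w1 = 2·2 + 2·2 + 0·0 = 8
λ ≈ 32/8 = 4.0000

4.0000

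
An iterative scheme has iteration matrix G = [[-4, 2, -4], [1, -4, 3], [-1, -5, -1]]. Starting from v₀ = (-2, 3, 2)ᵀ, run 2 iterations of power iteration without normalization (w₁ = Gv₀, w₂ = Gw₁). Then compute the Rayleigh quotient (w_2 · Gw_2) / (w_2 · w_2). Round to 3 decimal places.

λ ≈ -3.099

w1 = Gv₀ = ((-4)·(-2) + 2·3 + (-4)·2; 1·(-2) + (-4)·3 + 3·2; (-1)·(-2) + (-5)·3 + (-1)·2) = (6, -8, -15)
w2 = Gw1 = ((-4)·6 + 2·(-8) + (-4)·(-15); 1·6 + (-4)·(-8) + 3·(-15); (-1)·6 + (-5)·(-8) + (-1)·(-15)) = (20, -7, 49)
Gw2 = (-290, 195, -34)
w2·Gw2 = 20·(-290) + (-7)·195 + 49·(-34) = -8831; w2·w2 = 20·20 + (-7)·(-7) + 49·49 = 2850
λ ≈ -8831/2850 = -3.099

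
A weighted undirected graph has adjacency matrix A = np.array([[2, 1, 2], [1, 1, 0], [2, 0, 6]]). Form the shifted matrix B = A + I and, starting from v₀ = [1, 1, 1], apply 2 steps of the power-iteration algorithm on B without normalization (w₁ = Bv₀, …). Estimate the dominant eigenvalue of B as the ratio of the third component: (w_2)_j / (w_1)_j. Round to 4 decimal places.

μ ≈ 8.3333

B = A + I has rows (3, 1, 2); (1, 2, 0); (2, 0, 7)
w1 = Bv₀ = (3·1 + 1·1 + 2·1; 1·1 + 2·1 + 0·1; 2·1 + 0·1 + 7·1) = (6, 3, 9)
w2 = Bw1 = (3·6 + 1·3 + 2·9; 1·6 + 2·3 + 0·9; 2·6 + 0·3 + 7·9) = (39, 12, 75)
Ratio: 75/9 = 8.3333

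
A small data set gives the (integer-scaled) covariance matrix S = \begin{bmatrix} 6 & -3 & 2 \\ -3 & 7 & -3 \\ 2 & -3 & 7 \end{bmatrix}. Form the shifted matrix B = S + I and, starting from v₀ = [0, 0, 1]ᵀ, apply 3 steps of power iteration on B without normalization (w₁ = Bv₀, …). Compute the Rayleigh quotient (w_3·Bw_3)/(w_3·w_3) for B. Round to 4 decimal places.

μ ≈ 12.9953

B = S + I has rows (7, -3, 2); (-3, 8, -3); (2, -3, 8)
w1 = Bv₀ = (7·0 + (-3)·0 + 2·1; (-3)·0 + 8·0 + (-3)·1; 2·0 + (-3)·0 + 8·1) = (2, -3, 8)
w2 = Bw1 = (7·2 + (-3)·(-3) + 2·8; (-3)·2 + 8·(-3) + (-3)·8; 2·2 + (-3)·(-3) + 8·8) = (39, -54, 77)
w3 = Bw2 = (589, -780, 856)
Bw3 = (8175, -10575, 10366)
w3·Bw3 = 21936871; w3·w3 = 1688057; μ ≈ 21936871/1688057 = 12.9953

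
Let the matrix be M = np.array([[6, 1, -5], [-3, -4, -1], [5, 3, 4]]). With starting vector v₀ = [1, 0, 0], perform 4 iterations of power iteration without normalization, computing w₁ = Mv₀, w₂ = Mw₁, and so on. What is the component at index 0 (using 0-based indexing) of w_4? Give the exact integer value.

w1 = Mv₀ = (6·1 + 1·0 + (-5)·0; (-3)·1 + (-4)·0 + (-1)·0; 5·1 + 3·0 + 4·0) = (6, -3, 5)
w2 = Mw1 = (6·6 + 1·(-3) + (-5)·5; (-3)·6 + (-4)·(-3) + (-1)·5; 5·6 + 3·(-3) + 4·5) = (8, -11, 41)
w3 = Mw2 = (-168, -21, 171)
w4 = Mw3 = (-1884, 417, -219)
The requested component of w4 is -1884.

-1884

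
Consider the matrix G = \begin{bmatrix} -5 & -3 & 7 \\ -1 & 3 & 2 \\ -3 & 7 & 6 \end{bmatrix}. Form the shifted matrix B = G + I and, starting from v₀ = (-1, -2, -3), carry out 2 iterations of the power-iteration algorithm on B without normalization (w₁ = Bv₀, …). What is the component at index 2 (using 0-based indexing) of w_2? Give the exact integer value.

B = G + I has rows (-4, -3, 7); (-1, 4, 2); (-3, 7, 7)
w1 = Bv₀ = ((-4)·(-1) + (-3)·(-2) + 7·(-3); (-1)·(-1) + 4·(-2) + 2·(-3); (-3)·(-1) + 7·(-2) + 7·(-3)) = (-11, -13, -32)
w2 = Bw1 = ((-4)·(-11) + (-3)·(-13) + 7·(-32); (-1)·(-11) + 4·(-13) + 2·(-32); (-3)·(-11) + 7·(-13) + 7·(-32)) = (-141, -105, -282)
Requested component of w2: -282

-282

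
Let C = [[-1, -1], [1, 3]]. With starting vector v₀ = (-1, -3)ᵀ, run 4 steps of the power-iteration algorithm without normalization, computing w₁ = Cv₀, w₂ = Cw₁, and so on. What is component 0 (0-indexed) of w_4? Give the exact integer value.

w1 = Cv₀ = ((-1)·(-1) + (-1)·(-3); 1·(-1) + 3·(-3)) = (4, -10)
w2 = Cw1 = ((-1)·4 + (-1)·(-10); 1·4 + 3·(-10)) = (6, -26)
w3 = Cw2 = (20, -72)
w4 = Cw3 = (52, -196)
The requested component of w4 is 52.

52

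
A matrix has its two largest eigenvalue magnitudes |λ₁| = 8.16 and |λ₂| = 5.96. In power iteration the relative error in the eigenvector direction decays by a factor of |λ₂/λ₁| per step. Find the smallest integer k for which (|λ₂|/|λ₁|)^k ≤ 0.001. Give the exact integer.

|λ₂/λ₁| = 5.96/8.16 = 0.73039
Need k ≥ ln(0.001) / ln(0.73039) = -6.9078 / -0.3142 ≈ 21.987
Smallest integer k satisfying the bound: 22

22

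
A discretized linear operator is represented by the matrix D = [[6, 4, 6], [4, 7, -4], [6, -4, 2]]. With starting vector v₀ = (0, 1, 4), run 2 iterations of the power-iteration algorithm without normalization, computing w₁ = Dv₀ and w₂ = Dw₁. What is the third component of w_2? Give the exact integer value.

w1 = Dv₀ = (6·0 + 4·1 + 6·4; 4·0 + 7·1 + (-4)·4; 6·0 + (-4)·1 + 2·4) = (28, -9, 4)
w2 = Dw1 = (6·28 + 4·(-9) + 6·4; 4·28 + 7·(-9) + (-4)·4; 6·28 + (-4)·(-9) + 2·4) = (156, 33, 212)
The requested component of w2 is 212.

212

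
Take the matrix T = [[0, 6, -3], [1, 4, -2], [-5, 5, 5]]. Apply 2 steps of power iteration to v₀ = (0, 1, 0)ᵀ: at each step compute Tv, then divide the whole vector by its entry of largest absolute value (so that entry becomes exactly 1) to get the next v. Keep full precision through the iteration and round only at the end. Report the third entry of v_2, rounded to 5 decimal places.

Tv0 = (6.000000, 4.000000, 5.000000); divide by 6.000000 → v1 = (1.000000, 0.666667, 0.833333)
Tv1 = (1.500000, 2.000000, 2.500000); divide by 2.500000 → v2 = (0.600000, 0.800000, 1.000000)
Requested entry of v2: 15/15 = 1.00000

1.00000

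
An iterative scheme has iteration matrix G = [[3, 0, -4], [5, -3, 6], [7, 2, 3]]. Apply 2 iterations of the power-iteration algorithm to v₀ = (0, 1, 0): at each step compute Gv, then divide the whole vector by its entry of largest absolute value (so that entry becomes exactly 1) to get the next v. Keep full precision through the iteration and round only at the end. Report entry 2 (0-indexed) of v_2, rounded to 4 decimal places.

Gv0 = (0.00000, -3.00000, 2.00000); divide by -3.00000 → v1 = (0.00000, 1.00000, -0.66667)
Gv1 = (2.66667, -7.00000, 0.00000); divide by -7.00000 → v2 = (-0.38095, 1.00000, 0.00000)
Requested entry of v2: 0/21 = 0.0000

0.0000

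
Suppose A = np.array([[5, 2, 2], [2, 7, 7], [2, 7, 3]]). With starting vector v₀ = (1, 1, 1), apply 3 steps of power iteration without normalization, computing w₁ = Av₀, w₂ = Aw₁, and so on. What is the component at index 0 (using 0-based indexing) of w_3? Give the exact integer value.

1265

w1 = Av₀ = (9, 16, 12)
w2 = Aw1 = (101, 214, 166)
w3 = Aw2 = (1265, 2862, 2198)
The requested component of w3 is 1265.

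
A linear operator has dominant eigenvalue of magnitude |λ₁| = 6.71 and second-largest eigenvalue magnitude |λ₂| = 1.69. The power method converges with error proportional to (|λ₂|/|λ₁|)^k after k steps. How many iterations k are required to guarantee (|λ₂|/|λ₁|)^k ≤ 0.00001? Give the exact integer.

9

|λ₂/λ₁| = 1.69/6.71 = 0.25186
Need k ≥ ln(0.00001) / ln(0.25186) = -11.5129 / -1.3789 ≈ 8.350
Smallest integer k satisfying the bound: 9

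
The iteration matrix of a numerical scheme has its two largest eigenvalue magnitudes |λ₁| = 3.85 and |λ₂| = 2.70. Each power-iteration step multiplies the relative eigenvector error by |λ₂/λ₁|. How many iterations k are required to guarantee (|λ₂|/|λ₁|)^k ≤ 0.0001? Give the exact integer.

26

|λ₂/λ₁| = 2.70/3.85 = 0.70130
Need k ≥ ln(0.0001) / ln(0.70130) = -9.2103 / -0.3548 ≈ 25.958
Smallest integer k satisfying the bound: 26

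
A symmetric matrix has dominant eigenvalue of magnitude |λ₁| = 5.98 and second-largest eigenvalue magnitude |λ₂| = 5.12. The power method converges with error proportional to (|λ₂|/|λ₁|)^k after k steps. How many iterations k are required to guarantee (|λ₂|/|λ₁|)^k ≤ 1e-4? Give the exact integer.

|λ₂/λ₁| = 5.12/5.98 = 0.85619
Need k ≥ ln(1e-4) / ln(0.85619) = -9.2103 / -0.1553 ≈ 59.320
Smallest integer k satisfying the bound: 60

60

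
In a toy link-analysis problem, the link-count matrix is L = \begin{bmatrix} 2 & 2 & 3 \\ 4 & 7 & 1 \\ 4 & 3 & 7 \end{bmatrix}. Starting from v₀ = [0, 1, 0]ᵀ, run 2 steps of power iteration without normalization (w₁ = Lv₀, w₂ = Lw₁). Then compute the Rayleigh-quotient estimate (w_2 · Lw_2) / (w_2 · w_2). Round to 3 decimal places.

λ ≈ 11.031

w1 = Lv₀ = (2·0 + 2·1 + 3·0; 4·0 + 7·1 + 1·0; 4·0 + 3·1 + 7·0) = (2, 7, 3)
w2 = Lw1 = (2·2 + 2·7 + 3·3; 4·2 + 7·7 + 1·3; 4·2 + 3·7 + 7·3) = (27, 60, 50)
Lw2 = (324, 578, 638)
w2·Lw2 = 27·324 + 60·578 + 50·638 = 75328; w2·w2 = 27·27 + 60·60 + 50·50 = 6829
λ ≈ 75328/6829 = 11.031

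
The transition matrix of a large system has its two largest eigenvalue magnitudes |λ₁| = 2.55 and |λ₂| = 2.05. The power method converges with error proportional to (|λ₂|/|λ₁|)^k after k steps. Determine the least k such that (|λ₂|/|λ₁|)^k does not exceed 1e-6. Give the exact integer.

64

|λ₂/λ₁| = 2.05/2.55 = 0.80392
Need k ≥ ln(1e-6) / ln(0.80392) = -13.8155 / -0.2183 ≈ 63.300
Smallest integer k satisfying the bound: 64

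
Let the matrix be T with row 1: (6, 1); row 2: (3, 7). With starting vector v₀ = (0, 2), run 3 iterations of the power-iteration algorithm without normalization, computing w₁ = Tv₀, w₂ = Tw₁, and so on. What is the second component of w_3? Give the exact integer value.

w1 = Tv₀ = (6·0 + 1·2; 3·0 + 7·2) = (2, 14)
w2 = Tw1 = (6·2 + 1·14; 3·2 + 7·14) = (26, 104)
w3 = Tw2 = (260, 806)
The requested component of w3 is 806.

806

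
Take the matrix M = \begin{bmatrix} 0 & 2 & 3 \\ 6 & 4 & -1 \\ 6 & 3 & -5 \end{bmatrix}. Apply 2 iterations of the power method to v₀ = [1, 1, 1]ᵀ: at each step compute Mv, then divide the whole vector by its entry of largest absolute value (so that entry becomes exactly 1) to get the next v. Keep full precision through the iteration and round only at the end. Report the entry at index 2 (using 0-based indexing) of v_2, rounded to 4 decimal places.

0.5968

Mv0 = (5.00000, 9.00000, 4.00000); divide by 9.00000 → v1 = (0.55556, 1.00000, 0.44444)
Mv1 = (3.33333, 6.88889, 4.11111); divide by 6.88889 → v2 = (0.48387, 1.00000, 0.59677)
Requested entry of v2: 37/62 = 0.5968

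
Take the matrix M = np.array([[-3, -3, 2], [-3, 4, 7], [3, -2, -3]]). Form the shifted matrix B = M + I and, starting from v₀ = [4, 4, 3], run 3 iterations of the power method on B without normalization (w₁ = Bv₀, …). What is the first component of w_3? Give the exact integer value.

B = M + I has rows (-2, -3, 2); (-3, 5, 7); (3, -2, -2)
w1 = Bv₀ = ((-2)·4 + (-3)·4 + 2·3; (-3)·4 + 5·4 + 7·3; 3·4 + (-2)·4 + (-2)·3) = (-14, 29, -2)
w2 = Bw1 = ((-2)·(-14) + (-3)·29 + 2·(-2); (-3)·(-14) + 5·29 + 7·(-2); 3·(-14) + (-2)·29 + (-2)·(-2)) = (-63, 173, -96)
w3 = Bw2 = (-585, 382, -343)
Requested component of w3: -585

-585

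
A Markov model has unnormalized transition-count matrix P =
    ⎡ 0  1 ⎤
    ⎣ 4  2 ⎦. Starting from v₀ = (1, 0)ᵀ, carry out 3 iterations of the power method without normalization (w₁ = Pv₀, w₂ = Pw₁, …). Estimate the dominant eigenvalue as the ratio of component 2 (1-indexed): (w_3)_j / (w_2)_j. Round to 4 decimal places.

w1 = Pv₀ = (0·1 + 1·0; 4·1 + 2·0) = (0, 4)
w2 = Pw1 = (0·0 + 1·4; 4·0 + 2·4) = (4, 8)
w3 = Pw2 = (8, 32)
Ratio at component: 32 / 8 = 4.0000

4.0000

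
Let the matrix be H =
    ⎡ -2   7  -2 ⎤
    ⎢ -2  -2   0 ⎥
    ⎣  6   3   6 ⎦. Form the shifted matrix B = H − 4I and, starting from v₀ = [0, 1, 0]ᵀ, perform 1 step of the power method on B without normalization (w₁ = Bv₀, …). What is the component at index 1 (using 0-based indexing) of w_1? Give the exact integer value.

B = H − 4I has rows (-6, 7, -2); (-2, -6, 0); (6, 3, 2)
w1 = Bv₀ = ((-6)·0 + 7·1 + (-2)·0; (-2)·0 + (-6)·1 + 0·0; 6·0 + 3·1 + 2·0) = (7, -6, 3)
Requested component of w1: -6

-6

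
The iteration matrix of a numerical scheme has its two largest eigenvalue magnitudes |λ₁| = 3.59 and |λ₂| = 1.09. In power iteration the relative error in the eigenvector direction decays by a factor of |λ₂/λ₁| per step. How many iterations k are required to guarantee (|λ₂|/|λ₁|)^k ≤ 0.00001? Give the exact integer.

10

|λ₂/λ₁| = 1.09/3.59 = 0.30362
Need k ≥ ln(0.00001) / ln(0.30362) = -11.5129 / -1.1920 ≈ 9.659
Smallest integer k satisfying the bound: 10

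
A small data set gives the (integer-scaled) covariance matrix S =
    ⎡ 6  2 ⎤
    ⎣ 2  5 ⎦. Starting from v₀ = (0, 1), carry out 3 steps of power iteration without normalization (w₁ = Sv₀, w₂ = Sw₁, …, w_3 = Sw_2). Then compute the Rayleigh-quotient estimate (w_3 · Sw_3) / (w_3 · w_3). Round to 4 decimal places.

w1 = Sv₀ = (2, 5)
w2 = Sw1 = (22, 29)
w3 = Sw2 = (190, 189)
Sw3 = (1518, 1325)
w3·Sw3 = 190·1518 + 189·1325 = 538845; w3·w3 = 190·190 + 189·189 = 71821
λ ≈ 538845/71821 = 7.5026

λ ≈ 7.5026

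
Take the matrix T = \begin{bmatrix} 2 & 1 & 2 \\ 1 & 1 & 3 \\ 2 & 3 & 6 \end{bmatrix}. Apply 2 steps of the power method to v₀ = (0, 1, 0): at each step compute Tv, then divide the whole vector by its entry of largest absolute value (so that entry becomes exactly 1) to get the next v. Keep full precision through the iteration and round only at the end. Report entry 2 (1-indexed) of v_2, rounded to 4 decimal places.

0.4783

Tv0 = (1.00000, 1.00000, 3.00000); divide by 3.00000 → v1 = (0.33333, 0.33333, 1.00000)
Tv1 = (3.00000, 3.66667, 7.66667); divide by 7.66667 → v2 = (0.39130, 0.47826, 1.00000)
Requested entry of v2: 11/23 = 0.4783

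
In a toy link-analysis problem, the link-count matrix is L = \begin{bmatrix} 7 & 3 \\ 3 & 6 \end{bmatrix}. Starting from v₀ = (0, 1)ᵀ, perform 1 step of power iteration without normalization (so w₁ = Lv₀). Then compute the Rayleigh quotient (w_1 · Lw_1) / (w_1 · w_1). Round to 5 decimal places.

λ ≈ 8.60000

w1 = Lv₀ = (3, 6)
Lw1 = (39, 45)
w1·Lw1 = 3·39 + 6·45 = 387; w1·w1 = 3·3 + 6·6 = 45
λ ≈ 387/45 = 8.60000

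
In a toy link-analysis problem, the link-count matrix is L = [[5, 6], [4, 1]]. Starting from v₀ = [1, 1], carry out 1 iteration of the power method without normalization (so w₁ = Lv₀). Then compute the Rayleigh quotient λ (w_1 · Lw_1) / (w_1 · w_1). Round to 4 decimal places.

λ ≈ 8.0822

w1 = Lv₀ = (11, 5)
Lw1 = (85, 49)
w1·Lw1 = 11·85 + 5·49 = 1180; w1·w1 = 11·11 + 5·5 = 146
λ ≈ 1180/146 = 8.0822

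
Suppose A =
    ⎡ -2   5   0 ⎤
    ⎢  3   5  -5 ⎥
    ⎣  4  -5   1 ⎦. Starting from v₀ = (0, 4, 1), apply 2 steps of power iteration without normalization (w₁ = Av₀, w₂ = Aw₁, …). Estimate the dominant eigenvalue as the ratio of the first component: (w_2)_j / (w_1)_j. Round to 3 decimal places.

w1 = Av₀ = ((-2)·0 + 5·4 + 0·1; 3·0 + 5·4 + (-5)·1; 4·0 + (-5)·4 + 1·1) = (20, 15, -19)
w2 = Aw1 = ((-2)·20 + 5·15 + 0·(-19); 3·20 + 5·15 + (-5)·(-19); 4·20 + (-5)·15 + 1·(-19)) = (35, 230, -14)
Ratio at component: 35 / 20 = 1.750

λ ≈ 1.750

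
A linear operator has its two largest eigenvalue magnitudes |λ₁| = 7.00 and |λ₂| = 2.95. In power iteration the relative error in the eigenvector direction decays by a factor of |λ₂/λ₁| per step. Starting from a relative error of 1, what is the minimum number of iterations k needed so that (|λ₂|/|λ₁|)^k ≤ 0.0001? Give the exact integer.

|λ₂/λ₁| = 2.95/7.00 = 0.42143
Need k ≥ ln(0.0001) / ln(0.42143) = -9.2103 / -0.8641 ≈ 10.659
Smallest integer k satisfying the bound: 11

11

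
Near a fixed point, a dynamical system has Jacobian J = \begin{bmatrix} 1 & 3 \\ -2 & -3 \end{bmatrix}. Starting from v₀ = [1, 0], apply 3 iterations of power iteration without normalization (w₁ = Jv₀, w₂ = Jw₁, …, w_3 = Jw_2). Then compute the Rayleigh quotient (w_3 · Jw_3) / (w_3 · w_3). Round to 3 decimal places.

λ ≈ 0.434

w1 = Jv₀ = (1·1 + 3·0; (-2)·1 + (-3)·0) = (1, -2)
w2 = Jw1 = (1·1 + 3·(-2); (-2)·1 + (-3)·(-2)) = (-5, 4)
w3 = Jw2 = (7, -2)
Jw3 = (1, -8)
w3·Jw3 = 7·1 + (-2)·(-8) = 23; w3·w3 = 7·7 + (-2)·(-2) = 53
λ ≈ 23/53 = 0.434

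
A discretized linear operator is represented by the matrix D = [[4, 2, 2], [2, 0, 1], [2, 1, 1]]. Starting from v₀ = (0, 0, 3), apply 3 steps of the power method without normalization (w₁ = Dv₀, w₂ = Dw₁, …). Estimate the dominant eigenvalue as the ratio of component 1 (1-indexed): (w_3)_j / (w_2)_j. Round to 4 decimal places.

w1 = Dv₀ = (4·0 + 2·0 + 2·3; 2·0 + 0·0 + 1·3; 2·0 + 1·0 + 1·3) = (6, 3, 3)
w2 = Dw1 = (4·6 + 2·3 + 2·3; 2·6 + 0·3 + 1·3; 2·6 + 1·3 + 1·3) = (36, 15, 18)
w3 = Dw2 = (210, 90, 105)
Ratio at component: 210 / 36 = 5.8333

5.8333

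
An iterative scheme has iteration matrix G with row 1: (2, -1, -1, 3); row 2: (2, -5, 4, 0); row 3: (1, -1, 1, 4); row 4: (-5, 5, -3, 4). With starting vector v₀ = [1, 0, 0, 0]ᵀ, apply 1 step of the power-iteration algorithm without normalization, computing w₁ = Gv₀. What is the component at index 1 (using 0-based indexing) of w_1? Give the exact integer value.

w1 = Gv₀ = (2, 2, 1, -5)
The requested component of w1 is 2.

2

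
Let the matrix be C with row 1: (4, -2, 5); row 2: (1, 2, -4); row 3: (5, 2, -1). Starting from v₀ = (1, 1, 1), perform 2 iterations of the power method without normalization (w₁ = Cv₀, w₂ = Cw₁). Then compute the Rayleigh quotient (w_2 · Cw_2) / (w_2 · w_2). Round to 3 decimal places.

λ ≈ 6.985

w1 = Cv₀ = (7, -1, 6)
w2 = Cw1 = (60, -19, 27)
Cw2 = (413, -86, 235)
w2·Cw2 = 60·413 + (-19)·(-86) + 27·235 = 32759; w2·w2 = 60·60 + (-19)·(-19) + 27·27 = 4690
λ ≈ 32759/4690 = 6.985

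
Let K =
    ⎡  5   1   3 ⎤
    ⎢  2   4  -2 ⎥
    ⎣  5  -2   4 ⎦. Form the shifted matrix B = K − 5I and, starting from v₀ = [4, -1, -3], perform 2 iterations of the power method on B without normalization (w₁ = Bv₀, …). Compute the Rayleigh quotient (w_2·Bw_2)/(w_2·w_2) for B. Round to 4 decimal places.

μ ≈ -5.7875

B = K − 5I has rows (0, 1, 3); (2, -1, -2); (5, -2, -1)
w1 = Bv₀ = (0·4 + 1·(-1) + 3·(-3); 2·4 + (-1)·(-1) + (-2)·(-3); 5·4 + (-2)·(-1) + (-1)·(-3)) = (-10, 15, 25)
w2 = Bw1 = (0·(-10) + 1·15 + 3·25; 2·(-10) + (-1)·15 + (-2)·25; 5·(-10) + (-2)·15 + (-1)·25) = (90, -85, -105)
Bw2 = (-400, 475, 725)
w2·Bw2 = -152500; w2·w2 = 26350; μ ≈ -152500/26350 = -5.7875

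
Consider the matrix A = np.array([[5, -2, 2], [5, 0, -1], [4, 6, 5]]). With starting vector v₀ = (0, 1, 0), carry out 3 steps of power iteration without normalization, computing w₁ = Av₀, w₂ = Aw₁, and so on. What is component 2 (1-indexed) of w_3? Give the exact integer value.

w1 = Av₀ = (5·0 + (-2)·1 + 2·0; 5·0 + 0·1 + (-1)·0; 4·0 + 6·1 + 5·0) = (-2, 0, 6)
w2 = Aw1 = (5·(-2) + (-2)·0 + 2·6; 5·(-2) + 0·0 + (-1)·6; 4·(-2) + 6·0 + 5·6) = (2, -16, 22)
w3 = Aw2 = (86, -12, 22)
The requested component of w3 is -12.

-12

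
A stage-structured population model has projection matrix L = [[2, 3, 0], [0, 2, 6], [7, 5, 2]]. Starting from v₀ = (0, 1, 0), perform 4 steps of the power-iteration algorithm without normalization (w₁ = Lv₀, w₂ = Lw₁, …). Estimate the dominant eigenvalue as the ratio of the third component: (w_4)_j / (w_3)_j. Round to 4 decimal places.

9.2976

w1 = Lv₀ = (2·0 + 3·1 + 0·0; 0·0 + 2·1 + 6·0; 7·0 + 5·1 + 2·0) = (3, 2, 5)
w2 = Lw1 = (2·3 + 3·2 + 0·5; 0·3 + 2·2 + 6·5; 7·3 + 5·2 + 2·5) = (12, 34, 41)
w3 = Lw2 = (126, 314, 336)
w4 = Lw3 = (1194, 2644, 3124)
Ratio at component: 3124 / 336 = 9.2976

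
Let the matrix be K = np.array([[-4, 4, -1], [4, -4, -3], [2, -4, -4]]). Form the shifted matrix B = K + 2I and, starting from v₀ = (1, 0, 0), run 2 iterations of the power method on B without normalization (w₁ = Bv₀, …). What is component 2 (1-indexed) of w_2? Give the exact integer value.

-22

B = K + 2I has rows (-2, 4, -1); (4, -2, -3); (2, -4, -2)
w1 = Bv₀ = (-2, 4, 2)
w2 = Bw1 = (18, -22, -24)
Requested component of w2: -22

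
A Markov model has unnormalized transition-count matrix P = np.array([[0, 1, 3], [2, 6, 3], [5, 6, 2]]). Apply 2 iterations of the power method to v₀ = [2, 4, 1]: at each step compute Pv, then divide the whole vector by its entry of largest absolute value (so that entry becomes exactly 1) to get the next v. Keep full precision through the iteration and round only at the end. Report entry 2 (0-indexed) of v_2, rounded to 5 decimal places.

Pv0 = (7.000000, 31.000000, 36.000000); divide by 36.000000 → v1 = (0.194444, 0.861111, 1.000000)
Pv1 = (3.861111, 8.555556, 8.138889); divide by 8.555556 → v2 = (0.451299, 1.000000, 0.951299)
Requested entry of v2: 293/308 = 0.95130

0.95130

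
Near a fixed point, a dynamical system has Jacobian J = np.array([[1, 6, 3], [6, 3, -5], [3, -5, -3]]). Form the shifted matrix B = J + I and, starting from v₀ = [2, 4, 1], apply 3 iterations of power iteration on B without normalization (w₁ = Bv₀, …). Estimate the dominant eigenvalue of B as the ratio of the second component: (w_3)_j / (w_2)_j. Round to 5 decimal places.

6.40782

B = J + I has rows (2, 6, 3); (6, 4, -5); (3, -5, -2)
w1 = Bv₀ = (2·2 + 6·4 + 3·1; 6·2 + 4·4 + (-5)·1; 3·2 + (-5)·4 + (-2)·1) = (31, 23, -16)
w2 = Bw1 = (2·31 + 6·23 + 3·(-16); 6·31 + 4·23 + (-5)·(-16); 3·31 + (-5)·23 + (-2)·(-16)) = (152, 358, 10)
w3 = Bw2 = (2482, 2294, -1354)
Ratio: 2294/358 = 6.40782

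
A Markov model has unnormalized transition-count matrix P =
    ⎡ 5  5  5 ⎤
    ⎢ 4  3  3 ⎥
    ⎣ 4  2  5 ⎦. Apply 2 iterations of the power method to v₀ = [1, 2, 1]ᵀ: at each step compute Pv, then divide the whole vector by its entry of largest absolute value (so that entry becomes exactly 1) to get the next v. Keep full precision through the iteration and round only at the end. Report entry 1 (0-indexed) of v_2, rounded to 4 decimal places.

Pv0 = (20.00000, 13.00000, 13.00000); divide by 20.00000 → v1 = (1.00000, 0.65000, 0.65000)
Pv1 = (11.50000, 7.90000, 8.55000); divide by 11.50000 → v2 = (1.00000, 0.68696, 0.74348)
Requested entry of v2: 158/230 = 0.6870

0.6870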